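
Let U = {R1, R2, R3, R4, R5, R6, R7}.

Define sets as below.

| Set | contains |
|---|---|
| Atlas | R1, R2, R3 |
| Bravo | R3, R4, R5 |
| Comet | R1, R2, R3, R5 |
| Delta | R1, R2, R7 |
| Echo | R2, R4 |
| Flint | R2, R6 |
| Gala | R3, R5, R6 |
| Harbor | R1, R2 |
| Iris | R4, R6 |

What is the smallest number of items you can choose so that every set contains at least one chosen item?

Take H = {R2, R4, R6}. Each listed set contains at least one of these, so H is a hitting set of size 3.
No choice of 2 items meets every set, so 3 is the minimum.

3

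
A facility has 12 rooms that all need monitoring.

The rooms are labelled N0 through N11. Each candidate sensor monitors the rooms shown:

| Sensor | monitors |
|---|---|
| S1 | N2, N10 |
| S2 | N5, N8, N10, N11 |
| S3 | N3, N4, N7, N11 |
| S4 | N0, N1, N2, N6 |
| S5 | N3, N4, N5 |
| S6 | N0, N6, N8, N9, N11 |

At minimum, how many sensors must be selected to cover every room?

Take {S2, S3, S4, S6}. Their union is {N0, N1, N2, N3, N4, N5, N6, N7, N8, N9, N10, N11}, which is all 12 rooms.
Only S6 contains N9, so S6 is forced; the remaining 7 rooms need at least 3 more sensors (each remaining sensor adds at most 3) — so at least 4 sensors are needed, and 4 is optimal.

4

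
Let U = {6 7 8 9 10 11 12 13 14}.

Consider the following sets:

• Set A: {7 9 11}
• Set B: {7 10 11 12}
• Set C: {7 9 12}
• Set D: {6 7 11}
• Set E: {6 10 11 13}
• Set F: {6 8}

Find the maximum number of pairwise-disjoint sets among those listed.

C, F are pairwise disjoint (C={7,9,12}; F={6,8}).
Every remaining set overlaps one of these, and no 3 of the listed sets are pairwise disjoint, so 2 is the maximum.

2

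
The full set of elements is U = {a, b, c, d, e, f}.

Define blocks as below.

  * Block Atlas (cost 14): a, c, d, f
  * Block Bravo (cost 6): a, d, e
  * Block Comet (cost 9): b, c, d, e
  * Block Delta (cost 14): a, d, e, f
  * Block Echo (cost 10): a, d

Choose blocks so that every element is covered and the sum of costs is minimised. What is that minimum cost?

23

Comet, Delta together cover every element (Comet ∪ Delta = {a, b, c, d, e, f}); total cost 9 + 14 = 23.
The greedy pick Bravo, Comet, Atlas costs 29; no covering selection beats 23.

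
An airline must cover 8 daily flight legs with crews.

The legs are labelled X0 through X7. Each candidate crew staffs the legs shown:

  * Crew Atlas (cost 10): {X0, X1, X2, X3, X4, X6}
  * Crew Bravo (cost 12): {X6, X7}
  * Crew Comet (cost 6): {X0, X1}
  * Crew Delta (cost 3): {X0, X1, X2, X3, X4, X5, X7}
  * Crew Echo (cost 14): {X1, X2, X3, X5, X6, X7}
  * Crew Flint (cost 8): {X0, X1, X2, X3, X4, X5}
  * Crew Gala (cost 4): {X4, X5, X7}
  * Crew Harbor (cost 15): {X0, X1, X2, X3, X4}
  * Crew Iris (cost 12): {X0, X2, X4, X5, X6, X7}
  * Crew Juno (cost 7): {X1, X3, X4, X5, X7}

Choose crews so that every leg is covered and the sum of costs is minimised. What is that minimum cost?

13

Atlas, Delta together cover every leg (Atlas ∪ Delta = {X0, X1, X2, X3, X4, X5, X6, X7}); total cost 10 + 3 = 13.
No covering selection has total cost below 13.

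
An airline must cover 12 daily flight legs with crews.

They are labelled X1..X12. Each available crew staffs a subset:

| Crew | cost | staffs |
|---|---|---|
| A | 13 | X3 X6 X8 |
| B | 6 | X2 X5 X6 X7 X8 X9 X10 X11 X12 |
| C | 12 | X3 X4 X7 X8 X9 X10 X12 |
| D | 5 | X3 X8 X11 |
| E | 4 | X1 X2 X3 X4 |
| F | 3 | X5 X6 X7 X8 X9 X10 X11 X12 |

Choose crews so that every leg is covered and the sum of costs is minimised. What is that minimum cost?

7

E, F together cover every leg (E ∪ F = {X1, X2, X3, X4, X5, X6, X7, X8, X9, X10, X11, X12}); total cost 4 + 3 = 7.
No covering selection has total cost below 7.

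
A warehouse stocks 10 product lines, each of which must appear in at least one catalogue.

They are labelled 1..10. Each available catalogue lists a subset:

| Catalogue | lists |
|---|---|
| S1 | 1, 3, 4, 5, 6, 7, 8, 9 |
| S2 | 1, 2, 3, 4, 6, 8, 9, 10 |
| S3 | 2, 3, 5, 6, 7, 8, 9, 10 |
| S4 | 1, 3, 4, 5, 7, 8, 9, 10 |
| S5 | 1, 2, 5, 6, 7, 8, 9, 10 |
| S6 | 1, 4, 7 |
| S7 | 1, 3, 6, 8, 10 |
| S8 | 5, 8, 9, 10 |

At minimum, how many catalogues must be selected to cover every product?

Take {S1, S2}. Their union is {1, 2, 3, 4, 5, 6, 7, 8, 9, 10}, which is all 10 products.
No single catalogue has all 10 products (the largest, S1, has 8), so 2 is optimal.

2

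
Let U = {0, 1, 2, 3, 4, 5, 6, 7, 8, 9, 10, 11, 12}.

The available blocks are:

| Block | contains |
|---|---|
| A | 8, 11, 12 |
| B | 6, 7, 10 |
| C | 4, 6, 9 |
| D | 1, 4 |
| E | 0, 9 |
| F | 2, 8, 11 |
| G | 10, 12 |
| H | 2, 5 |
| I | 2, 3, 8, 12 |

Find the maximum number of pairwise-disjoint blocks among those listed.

A, B, D, E, H are pairwise disjoint (A={8,11,12}; B={6,7,10}; D={1,4}; E={0,9}; H={2,5}).
Every remaining block overlaps one of these, and no 6 of the listed blocks are pairwise disjoint, so 5 is the maximum.

5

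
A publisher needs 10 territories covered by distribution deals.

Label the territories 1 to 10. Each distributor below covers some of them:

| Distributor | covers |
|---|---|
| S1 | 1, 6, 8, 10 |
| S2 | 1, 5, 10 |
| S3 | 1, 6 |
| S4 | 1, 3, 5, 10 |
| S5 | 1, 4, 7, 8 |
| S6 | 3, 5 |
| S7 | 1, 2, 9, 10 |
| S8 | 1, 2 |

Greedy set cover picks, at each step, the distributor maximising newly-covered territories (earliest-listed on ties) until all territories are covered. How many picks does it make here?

4

Greedy: pick S1 (covers 4 new) → pick S4 (covers 2 new) → pick S5 (covers 2 new) → pick S7 (covers 2 new). Total picks: 4.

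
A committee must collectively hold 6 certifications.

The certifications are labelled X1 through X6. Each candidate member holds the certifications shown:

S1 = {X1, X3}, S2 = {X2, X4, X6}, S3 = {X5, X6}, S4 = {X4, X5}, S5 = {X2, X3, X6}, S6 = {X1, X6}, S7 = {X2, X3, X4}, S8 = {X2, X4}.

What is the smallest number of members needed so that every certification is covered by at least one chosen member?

3

S1 and S2 and S4 together: S1 ∪ S2 ∪ S4 = {X1, X2, X3, X4, X5, X6} — every certification is covered.
No 2 of the 8 members cover everything (all 28 combinations miss at least one certification), so 3 is optimal.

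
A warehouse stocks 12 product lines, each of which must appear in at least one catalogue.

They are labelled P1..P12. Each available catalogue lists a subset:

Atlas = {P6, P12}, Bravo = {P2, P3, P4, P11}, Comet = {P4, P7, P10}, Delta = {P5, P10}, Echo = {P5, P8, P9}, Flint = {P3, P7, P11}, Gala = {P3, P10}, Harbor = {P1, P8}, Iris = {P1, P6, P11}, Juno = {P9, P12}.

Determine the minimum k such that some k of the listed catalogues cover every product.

Take {Bravo, Comet, Echo, Iris, Juno}. Their union is {P1, P2, P3, P4, P5, P6, P7, P8, P9, P10, P11, P12}, which is all 12 products.
No 4 of the 10 catalogues cover everything (all 210 combinations miss at least one product), so 5 is optimal.

5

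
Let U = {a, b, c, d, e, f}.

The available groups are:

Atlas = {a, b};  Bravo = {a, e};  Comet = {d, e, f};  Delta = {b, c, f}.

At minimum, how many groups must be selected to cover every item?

Bravo, Comet, and Delta cover everything between them: the union {a, b, c, d, e, f} is all of U.
Only Delta contains c, so Delta is forced; the remaining 3 items need at least 2 more groups (each remaining group adds at most 2) — so at least 3 groups are needed, and 3 is optimal.

3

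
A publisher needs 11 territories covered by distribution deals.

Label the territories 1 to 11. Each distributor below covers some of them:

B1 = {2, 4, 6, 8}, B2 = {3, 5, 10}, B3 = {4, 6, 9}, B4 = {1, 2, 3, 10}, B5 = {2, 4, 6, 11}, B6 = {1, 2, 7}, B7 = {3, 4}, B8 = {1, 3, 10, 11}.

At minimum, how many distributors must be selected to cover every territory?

Take {B1, B2, B3, B5, B6}. Their union is {1, 2, 3, 4, 5, 6, 7, 8, 9, 10, 11}, which is all 11 territories.
No 4 of the 8 distributors cover everything (all 70 combinations miss at least one territory), so 5 is optimal.

5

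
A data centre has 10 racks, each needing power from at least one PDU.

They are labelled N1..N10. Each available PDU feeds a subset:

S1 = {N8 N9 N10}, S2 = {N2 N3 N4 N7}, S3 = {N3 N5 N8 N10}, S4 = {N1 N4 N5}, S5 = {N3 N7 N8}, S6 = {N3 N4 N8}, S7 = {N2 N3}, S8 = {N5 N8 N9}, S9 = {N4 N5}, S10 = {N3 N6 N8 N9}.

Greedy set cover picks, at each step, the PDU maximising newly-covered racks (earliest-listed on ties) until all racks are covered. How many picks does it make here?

4

Greedy: pick S2 (covers 4 new) → pick S1 (covers 3 new) → pick S4 (covers 2 new) → pick S10 (covers 1 new). Total picks: 4.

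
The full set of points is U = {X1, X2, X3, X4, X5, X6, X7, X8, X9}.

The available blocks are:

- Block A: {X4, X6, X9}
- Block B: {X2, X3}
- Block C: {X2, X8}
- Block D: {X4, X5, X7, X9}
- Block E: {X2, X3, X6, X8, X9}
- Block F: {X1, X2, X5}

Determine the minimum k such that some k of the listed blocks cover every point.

3

D and E and F together: D ∪ E ∪ F = {X1, X2, X3, X4, X5, X6, X7, X8, X9} — every point is covered.
Only F contains X1, so F is forced; the remaining 6 points need at least 2 more blocks (each remaining block adds at most 4) — so at least 3 blocks are needed, and 3 is optimal.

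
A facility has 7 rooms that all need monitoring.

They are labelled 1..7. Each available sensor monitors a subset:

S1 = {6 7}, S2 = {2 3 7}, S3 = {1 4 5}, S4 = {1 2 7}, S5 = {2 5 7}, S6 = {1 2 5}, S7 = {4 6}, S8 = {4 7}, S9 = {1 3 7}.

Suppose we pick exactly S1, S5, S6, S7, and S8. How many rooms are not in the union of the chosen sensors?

Union of S1, S5, S6, S7, S8 = {1, 2, 4, 5, 6, 7}.
Not covered: 3 — 1 room.

1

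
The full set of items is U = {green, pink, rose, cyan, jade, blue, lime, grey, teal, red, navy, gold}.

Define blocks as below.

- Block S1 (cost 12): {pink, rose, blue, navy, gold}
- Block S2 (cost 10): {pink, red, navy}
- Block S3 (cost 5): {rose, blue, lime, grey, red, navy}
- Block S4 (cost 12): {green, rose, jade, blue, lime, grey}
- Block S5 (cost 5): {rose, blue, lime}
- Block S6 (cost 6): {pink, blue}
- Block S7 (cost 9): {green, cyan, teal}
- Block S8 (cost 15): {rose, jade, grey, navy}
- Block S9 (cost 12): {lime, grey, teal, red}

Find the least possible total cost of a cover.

S1, S3, S4, S7 together cover every item (S1 ∪ S3 ∪ S4 ∪ S7 = {green, pink, rose, cyan, jade, blue, lime, grey, teal, red, navy, gold}); total cost 12 + 5 + 12 + 9 = 38.
No covering selection has total cost below 38.

38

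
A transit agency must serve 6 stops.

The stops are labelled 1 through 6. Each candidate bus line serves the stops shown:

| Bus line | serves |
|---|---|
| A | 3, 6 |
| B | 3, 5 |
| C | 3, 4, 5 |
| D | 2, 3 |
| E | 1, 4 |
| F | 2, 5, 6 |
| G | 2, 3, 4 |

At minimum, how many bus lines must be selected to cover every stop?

E and F and G together: E ∪ F ∪ G = {1, 2, 3, 4, 5, 6} — every stop is covered.
Only E contains 1, so E is forced; the remaining 4 stops need at least 2 more bus lines (each remaining bus line adds at most 3) — so at least 3 bus lines are needed, and 3 is optimal.

3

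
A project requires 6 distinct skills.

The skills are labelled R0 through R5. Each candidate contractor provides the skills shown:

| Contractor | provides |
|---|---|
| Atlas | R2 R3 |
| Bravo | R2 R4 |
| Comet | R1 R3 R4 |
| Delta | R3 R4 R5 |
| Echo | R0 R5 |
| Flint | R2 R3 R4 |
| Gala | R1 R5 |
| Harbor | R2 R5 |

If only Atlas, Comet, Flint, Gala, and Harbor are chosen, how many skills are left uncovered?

Union of Atlas, Comet, Flint, Gala, Harbor = {R1, R2, R3, R4, R5}.
Not covered: R0 — 1 skill.

1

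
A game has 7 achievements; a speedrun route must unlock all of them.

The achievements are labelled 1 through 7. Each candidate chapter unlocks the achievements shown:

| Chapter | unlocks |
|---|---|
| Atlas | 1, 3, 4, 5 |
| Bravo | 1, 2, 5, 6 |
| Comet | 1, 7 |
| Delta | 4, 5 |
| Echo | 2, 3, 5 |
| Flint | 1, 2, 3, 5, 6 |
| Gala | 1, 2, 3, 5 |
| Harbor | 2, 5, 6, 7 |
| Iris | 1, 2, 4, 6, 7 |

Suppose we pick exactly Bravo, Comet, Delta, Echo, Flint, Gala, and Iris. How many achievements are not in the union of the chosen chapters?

0

Union of Bravo, Comet, Delta, Echo, Flint, Gala, Iris = {1, 2, 3, 4, 5, 6, 7} — that's every achievement, so 0 are uncovered.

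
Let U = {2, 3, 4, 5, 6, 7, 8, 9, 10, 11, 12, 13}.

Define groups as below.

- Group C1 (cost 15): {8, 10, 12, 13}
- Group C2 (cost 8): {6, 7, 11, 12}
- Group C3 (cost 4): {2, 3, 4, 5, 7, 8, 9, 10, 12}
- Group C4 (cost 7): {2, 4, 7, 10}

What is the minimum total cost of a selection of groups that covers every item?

27

C1, C2, C3 together cover every item (C1 ∪ C2 ∪ C3 = {2, 3, 4, 5, 6, 7, 8, 9, 10, 11, 12, 13}); total cost 15 + 8 + 4 = 27.
No covering selection has total cost below 27.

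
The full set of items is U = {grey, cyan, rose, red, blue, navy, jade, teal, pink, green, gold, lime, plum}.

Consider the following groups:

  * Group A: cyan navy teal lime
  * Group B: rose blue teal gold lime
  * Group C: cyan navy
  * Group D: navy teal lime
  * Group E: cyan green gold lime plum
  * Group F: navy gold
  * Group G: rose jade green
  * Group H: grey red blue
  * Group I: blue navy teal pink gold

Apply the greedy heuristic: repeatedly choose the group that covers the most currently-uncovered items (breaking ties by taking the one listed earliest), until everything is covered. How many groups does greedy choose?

5

Greedy: pick B (covers 5 new) → pick E (covers 3 new) → pick H (covers 2 new) → pick I (covers 2 new) → pick G (covers 1 new). Total picks: 5.
(The true minimum cover uses only 4 groups, so greedy is not optimal here.)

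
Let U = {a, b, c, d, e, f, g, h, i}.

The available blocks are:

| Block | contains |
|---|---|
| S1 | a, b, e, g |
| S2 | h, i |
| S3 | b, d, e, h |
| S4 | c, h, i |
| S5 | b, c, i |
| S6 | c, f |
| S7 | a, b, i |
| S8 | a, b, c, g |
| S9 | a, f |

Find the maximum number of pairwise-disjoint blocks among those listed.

3

S1, S2, S6 are pairwise disjoint (S1={a,b,e,g}; S2={h,i}; S6={c,f}).
Every remaining block overlaps one of these, and no 4 of the listed blocks are pairwise disjoint, so 3 is the maximum.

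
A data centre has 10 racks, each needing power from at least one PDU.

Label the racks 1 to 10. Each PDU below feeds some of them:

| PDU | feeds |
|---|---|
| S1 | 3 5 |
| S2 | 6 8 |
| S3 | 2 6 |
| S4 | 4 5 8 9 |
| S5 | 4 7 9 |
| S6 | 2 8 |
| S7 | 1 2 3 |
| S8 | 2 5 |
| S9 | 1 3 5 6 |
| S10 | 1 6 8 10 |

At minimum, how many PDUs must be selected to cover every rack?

S5 and S8 and S9 and S10 together: S5 ∪ S8 ∪ S9 ∪ S10 = {1, 2, 3, 4, 5, 6, 7, 8, 9, 10} — every rack is covered.
No 3 of the 10 PDUs cover everything (all 120 combinations miss at least one rack), so 4 is optimal.

4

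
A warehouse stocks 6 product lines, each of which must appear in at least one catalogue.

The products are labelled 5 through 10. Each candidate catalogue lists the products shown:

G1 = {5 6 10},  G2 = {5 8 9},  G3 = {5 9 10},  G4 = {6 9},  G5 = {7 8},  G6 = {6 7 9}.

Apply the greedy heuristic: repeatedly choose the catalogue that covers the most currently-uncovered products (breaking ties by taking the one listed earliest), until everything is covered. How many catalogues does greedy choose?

Greedy: pick G1 (covers 3 new) → pick G2 (covers 2 new) → pick G5 (covers 1 new). Total picks: 3.

3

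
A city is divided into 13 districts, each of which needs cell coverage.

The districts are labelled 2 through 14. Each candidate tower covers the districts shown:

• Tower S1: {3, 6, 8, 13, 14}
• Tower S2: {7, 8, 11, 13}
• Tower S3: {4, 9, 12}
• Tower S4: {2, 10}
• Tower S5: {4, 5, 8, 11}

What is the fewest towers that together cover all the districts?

Take {S1, S2, S3, S4, S5}. Their union is {2, 3, 4, 5, 6, 7, 8, 9, 10, 11, 12, 13, 14}, which is all 13 districts.
No 4 of the 5 towers cover everything (all 5 combinations miss at least one district), so 5 is optimal.

5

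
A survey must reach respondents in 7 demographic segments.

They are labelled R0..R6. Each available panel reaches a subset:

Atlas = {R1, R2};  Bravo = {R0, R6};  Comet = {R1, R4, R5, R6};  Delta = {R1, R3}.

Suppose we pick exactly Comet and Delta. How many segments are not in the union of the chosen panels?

Union of Comet, Delta = {R1, R3, R4, R5, R6}.
Not covered: R0, R2 — 2 segments.

2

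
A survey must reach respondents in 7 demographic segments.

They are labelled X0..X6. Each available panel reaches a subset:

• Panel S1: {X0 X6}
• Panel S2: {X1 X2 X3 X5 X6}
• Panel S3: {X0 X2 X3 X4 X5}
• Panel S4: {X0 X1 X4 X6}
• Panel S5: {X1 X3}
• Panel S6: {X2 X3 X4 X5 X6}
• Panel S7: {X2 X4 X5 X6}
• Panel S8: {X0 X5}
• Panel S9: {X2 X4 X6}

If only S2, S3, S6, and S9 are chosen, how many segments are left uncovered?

Union of S2, S3, S6, S9 = {X0, X1, X2, X3, X4, X5, X6} — that's every segment, so 0 are uncovered.

0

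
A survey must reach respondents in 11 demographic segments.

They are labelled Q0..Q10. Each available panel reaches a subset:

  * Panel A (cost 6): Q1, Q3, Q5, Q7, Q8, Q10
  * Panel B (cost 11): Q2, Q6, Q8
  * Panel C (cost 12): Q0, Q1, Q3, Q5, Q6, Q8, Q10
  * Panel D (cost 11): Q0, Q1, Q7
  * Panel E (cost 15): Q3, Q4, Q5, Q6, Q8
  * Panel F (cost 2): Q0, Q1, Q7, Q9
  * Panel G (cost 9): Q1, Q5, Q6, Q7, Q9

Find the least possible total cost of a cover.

34

A, B, E, F together cover every segment (A ∪ B ∪ E ∪ F = {Q0, Q1, Q2, Q3, Q4, Q5, Q6, Q7, Q8, Q9, Q10}); total cost 6 + 11 + 15 + 2 = 34.
No covering selection has total cost below 34.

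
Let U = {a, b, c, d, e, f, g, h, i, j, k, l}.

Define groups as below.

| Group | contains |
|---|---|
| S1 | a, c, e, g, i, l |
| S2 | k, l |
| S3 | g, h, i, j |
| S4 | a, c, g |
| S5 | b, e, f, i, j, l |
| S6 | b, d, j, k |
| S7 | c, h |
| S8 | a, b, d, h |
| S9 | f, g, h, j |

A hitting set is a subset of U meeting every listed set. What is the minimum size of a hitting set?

4

T = {e, g, h, k} meets every group (each contains at least one member of T), and |T| = 4.
No choice of 3 items meets every group, so 4 is the minimum.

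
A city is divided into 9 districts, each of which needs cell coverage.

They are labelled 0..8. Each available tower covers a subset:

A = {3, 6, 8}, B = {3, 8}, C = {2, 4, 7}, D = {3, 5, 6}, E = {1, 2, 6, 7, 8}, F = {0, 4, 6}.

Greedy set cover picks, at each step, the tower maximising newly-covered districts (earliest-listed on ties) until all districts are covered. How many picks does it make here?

3

Greedy: pick E (covers 5 new) → pick D (covers 2 new) → pick F (covers 2 new). Total picks: 3.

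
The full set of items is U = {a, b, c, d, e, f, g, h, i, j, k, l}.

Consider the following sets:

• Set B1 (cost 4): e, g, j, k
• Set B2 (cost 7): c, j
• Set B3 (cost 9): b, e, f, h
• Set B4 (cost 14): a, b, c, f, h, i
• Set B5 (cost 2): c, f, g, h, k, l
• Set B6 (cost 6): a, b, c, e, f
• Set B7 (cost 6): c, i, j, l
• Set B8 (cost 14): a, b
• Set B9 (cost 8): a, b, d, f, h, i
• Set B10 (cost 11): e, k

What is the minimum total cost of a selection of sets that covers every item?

14

B1, B5, B9 together cover every item (B1 ∪ B5 ∪ B9 = {a, b, c, d, e, f, g, h, i, j, k, l}); total cost 4 + 2 + 8 = 14.
No covering selection has total cost below 14.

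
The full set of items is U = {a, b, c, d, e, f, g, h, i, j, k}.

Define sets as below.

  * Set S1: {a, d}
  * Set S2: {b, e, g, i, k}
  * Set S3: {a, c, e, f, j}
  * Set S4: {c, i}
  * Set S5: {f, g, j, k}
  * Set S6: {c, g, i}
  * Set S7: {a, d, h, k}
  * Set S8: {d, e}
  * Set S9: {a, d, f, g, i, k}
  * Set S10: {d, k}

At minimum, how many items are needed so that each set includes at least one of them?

The 3 items {c, d, k} hit every set.
The sets S1, S4, S5 are pairwise disjoint, so any hitting set needs a separate item for each — at least 3. Hence 3 is optimal.

3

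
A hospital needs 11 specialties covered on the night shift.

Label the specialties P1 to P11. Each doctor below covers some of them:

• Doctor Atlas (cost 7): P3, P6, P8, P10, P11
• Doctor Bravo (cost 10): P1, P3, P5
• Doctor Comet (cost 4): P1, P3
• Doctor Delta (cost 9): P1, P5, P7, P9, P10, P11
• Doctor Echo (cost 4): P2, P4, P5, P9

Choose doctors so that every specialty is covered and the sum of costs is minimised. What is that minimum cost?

Atlas, Delta, Echo together cover every specialty (Atlas ∪ Delta ∪ Echo = {P1, P2, P3, P4, P5, P6, P7, P8, P9, P10, P11}); total cost 7 + 9 + 4 = 20.
The greedy pick Echo, Atlas, Comet, Delta costs 24; no covering selection beats 20.

20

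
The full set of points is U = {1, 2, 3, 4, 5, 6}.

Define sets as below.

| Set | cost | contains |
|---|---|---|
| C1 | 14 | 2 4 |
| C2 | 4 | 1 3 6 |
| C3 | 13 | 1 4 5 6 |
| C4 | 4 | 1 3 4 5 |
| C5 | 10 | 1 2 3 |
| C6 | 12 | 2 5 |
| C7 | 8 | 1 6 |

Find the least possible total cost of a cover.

18

C2, C4, C5 together cover every point (C2 ∪ C4 ∪ C5 = {1, 2, 3, 4, 5, 6}); total cost 4 + 4 + 10 = 18.
No covering selection has total cost below 18.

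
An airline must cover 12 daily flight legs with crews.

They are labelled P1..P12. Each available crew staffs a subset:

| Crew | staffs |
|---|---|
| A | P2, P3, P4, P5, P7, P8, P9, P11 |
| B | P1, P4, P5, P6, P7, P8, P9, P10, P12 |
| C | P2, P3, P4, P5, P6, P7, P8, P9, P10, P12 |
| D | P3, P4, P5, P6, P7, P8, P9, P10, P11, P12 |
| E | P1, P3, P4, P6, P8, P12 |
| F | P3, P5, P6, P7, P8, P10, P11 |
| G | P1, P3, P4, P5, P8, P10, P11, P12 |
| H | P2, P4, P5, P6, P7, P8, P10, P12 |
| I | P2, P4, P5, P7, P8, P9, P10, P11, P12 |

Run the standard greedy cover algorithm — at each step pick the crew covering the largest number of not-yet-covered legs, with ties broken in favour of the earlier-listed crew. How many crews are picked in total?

2

Greedy: pick C (covers 10 new) → pick G (covers 2 new). Total picks: 2.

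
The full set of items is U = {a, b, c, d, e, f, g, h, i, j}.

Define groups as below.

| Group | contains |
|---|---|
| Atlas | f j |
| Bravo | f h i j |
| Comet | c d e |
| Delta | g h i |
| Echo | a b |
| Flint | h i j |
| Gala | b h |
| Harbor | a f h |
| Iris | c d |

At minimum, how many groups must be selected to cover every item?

Take {Bravo, Comet, Delta, Echo}. Their union is {a, b, c, d, e, f, g, h, i, j}, which is all 10 items.
Only Delta contains g, so Delta is forced; the remaining 7 items need at least 3 more groups (each remaining group adds at most 3) — so at least 4 groups are needed, and 4 is optimal.

4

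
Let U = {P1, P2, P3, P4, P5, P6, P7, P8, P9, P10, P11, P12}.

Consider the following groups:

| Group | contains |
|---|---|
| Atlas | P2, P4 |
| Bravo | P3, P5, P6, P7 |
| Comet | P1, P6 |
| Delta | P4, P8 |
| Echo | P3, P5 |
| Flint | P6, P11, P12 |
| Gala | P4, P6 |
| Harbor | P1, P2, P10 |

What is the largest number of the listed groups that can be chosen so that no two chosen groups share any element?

Delta, Echo, Flint, Harbor are pairwise disjoint (Delta={P4,P8}; Echo={P3,P5}; Flint={P6,P11,P12}; Harbor={P1,P2,P10}).
Every remaining group overlaps one of these, and no 5 of the listed groups are pairwise disjoint, so 4 is the maximum.

4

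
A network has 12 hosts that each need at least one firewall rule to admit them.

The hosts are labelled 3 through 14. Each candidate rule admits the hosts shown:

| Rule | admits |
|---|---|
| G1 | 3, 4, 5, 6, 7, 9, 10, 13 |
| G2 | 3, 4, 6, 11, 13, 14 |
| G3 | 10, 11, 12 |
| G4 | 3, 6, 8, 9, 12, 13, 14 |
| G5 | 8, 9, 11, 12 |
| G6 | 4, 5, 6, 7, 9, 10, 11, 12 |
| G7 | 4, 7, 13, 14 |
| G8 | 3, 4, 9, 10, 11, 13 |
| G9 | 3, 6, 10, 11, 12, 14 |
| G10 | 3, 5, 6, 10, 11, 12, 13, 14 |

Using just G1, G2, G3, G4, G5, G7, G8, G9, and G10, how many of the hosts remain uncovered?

Union of G1, G2, G3, G4, G5, G7, G8, G9, G10 = {3, 4, 5, 6, 7, 8, 9, 10, 11, 12, 13, 14} — that's every host, so 0 are uncovered.

0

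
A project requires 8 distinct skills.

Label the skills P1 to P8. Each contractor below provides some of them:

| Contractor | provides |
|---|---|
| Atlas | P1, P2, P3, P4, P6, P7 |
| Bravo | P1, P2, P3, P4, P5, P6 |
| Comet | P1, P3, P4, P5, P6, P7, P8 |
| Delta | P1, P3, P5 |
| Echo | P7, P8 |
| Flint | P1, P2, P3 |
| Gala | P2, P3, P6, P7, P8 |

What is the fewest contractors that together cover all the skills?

2

Take {Comet, Gala}. Their union is {P1, P2, P3, P4, P5, P6, P7, P8}, which is all 8 skills.
No single contractor has all 8 skills (the largest, Comet, has 7), so 2 is optimal.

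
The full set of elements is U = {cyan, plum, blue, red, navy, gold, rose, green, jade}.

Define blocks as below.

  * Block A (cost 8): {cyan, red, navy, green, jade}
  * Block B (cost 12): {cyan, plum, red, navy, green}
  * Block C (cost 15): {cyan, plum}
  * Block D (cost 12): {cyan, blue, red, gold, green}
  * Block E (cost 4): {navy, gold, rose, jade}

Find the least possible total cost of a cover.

28

B, D, E together cover every element (B ∪ D ∪ E = {cyan, plum, blue, red, navy, gold, rose, green, jade}); total cost 12 + 12 + 4 = 28.
The greedy pick E, A, B, D costs 36; no covering selection beats 28.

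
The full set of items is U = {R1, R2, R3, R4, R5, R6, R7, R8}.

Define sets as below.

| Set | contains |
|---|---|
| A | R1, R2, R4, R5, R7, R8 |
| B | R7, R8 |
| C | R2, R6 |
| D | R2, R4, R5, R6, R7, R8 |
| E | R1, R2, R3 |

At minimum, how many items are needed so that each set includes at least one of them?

Take H = {R2, R8}. Each listed set contains at least one of these, so H is a hitting set of size 2.
The sets B, C are pairwise disjoint, so any hitting set needs a separate item for each — at least 2. Hence 2 is optimal.

2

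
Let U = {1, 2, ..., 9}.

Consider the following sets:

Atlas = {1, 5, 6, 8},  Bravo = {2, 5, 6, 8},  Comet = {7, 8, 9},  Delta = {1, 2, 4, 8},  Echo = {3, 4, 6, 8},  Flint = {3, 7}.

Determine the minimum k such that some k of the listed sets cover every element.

4

Bravo, Comet, Delta, and Flint cover everything between them: the union {1, 2, 3, 4, 5, 6, 7, 8, 9} is all of U.
No 3 of the 6 sets cover everything (all 20 combinations miss at least one element), so 4 is optimal.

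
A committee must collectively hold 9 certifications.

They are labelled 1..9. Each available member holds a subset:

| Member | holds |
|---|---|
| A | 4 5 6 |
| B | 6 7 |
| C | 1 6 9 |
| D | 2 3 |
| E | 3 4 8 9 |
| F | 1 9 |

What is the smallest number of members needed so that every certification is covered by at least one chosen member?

A and B and C and D and E together: A ∪ B ∪ C ∪ D ∪ E = {1, 2, 3, 4, 5, 6, 7, 8, 9} — every certification is covered.
No 4 of the 6 members cover everything (all 15 combinations miss at least one certification), so 5 is optimal.

5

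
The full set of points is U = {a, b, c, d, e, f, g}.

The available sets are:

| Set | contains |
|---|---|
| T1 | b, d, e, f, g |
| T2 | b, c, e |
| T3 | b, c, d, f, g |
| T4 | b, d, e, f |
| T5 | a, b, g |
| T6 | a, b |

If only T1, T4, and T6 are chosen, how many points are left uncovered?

1

Union of T1, T4, T6 = {a, b, d, e, f, g}.
Not covered: c — 1 point.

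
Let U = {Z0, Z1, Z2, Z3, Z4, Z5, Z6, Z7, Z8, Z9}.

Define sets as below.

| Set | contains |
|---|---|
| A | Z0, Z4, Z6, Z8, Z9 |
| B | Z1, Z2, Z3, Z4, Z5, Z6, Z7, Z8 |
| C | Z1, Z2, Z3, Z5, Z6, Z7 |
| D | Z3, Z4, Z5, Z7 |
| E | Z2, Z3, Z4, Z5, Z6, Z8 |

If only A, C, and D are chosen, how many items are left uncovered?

Union of A, C, D = {Z0, Z1, Z2, Z3, Z4, Z5, Z6, Z7, Z8, Z9} — that's every item, so 0 are uncovered.

0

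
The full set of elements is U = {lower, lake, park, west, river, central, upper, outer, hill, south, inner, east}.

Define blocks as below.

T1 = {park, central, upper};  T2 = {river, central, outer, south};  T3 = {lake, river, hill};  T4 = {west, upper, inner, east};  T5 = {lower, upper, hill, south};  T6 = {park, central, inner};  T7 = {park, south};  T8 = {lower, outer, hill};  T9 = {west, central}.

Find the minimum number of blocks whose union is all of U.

T3, T4, T7, T8, and T9 cover everything between them: the union {lower, lake, park, west, river, central, upper, outer, hill, south, inner, east} is all of U.
No 4 of the 9 blocks cover everything (all 126 combinations miss at least one element), so 5 is optimal.

5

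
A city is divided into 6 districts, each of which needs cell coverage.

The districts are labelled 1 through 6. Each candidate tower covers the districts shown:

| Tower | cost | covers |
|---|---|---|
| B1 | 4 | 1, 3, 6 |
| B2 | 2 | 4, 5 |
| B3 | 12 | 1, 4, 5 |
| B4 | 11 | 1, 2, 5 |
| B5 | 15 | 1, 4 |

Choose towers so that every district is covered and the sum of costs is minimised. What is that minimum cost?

B1, B2, B4 together cover every district (B1 ∪ B2 ∪ B4 = {1, 2, 3, 4, 5, 6}); total cost 4 + 2 + 11 = 17.
No covering selection has total cost below 17.

17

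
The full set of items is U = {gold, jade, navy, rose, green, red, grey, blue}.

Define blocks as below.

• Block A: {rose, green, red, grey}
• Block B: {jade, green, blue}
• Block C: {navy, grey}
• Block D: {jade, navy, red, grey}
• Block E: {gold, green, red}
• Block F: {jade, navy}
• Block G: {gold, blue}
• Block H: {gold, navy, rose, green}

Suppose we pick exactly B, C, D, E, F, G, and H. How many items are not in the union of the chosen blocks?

Union of B, C, D, E, F, G, H = {gold, jade, navy, rose, green, red, grey, blue} — that's every item, so 0 are uncovered.

0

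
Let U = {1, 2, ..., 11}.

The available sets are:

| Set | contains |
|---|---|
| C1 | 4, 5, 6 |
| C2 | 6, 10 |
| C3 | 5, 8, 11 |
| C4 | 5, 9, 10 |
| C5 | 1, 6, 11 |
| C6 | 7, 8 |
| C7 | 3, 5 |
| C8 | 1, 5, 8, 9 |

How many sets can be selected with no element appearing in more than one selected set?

3

C4, C5, C6 are pairwise disjoint (C4={5,9,10}; C5={1,6,11}; C6={7,8}).
Every remaining set overlaps one of these, and no 4 of the listed sets are pairwise disjoint, so 3 is the maximum.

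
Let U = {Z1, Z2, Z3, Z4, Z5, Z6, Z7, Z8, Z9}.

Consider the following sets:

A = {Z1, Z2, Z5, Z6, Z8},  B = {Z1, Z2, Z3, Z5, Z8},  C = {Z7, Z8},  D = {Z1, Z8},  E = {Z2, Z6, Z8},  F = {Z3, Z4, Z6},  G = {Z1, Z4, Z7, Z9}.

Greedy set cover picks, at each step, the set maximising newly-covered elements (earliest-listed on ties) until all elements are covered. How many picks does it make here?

Greedy: pick A (covers 5 new) → pick G (covers 3 new) → pick B (covers 1 new). Total picks: 3.

3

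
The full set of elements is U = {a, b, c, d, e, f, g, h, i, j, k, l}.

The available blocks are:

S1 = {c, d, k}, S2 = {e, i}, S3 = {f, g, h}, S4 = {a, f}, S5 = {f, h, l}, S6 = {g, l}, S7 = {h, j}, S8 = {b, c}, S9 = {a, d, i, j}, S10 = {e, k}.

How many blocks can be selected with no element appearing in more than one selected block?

S4, S6, S7, S8, S10 are pairwise disjoint (S4={a,f}; S6={g,l}; S7={h,j}; S8={b,c}; S10={e,k}).
Every remaining block overlaps one of these, and no 6 of the listed blocks are pairwise disjoint, so 5 is the maximum.

5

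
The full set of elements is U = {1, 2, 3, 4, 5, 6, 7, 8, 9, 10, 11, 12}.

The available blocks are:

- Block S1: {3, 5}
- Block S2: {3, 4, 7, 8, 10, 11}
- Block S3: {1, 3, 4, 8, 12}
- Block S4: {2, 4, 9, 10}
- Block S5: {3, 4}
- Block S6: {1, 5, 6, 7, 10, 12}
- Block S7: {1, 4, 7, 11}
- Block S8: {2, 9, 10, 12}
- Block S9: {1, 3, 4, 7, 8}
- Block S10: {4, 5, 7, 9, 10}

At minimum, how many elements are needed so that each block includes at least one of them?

H = {3, 4, 10} meets every block (each contains at least one member of H), and |H| = 3.
The blocks S1, S7, S8 are pairwise disjoint, so any hitting set needs a separate element for each — at least 3. Hence 3 is optimal.

3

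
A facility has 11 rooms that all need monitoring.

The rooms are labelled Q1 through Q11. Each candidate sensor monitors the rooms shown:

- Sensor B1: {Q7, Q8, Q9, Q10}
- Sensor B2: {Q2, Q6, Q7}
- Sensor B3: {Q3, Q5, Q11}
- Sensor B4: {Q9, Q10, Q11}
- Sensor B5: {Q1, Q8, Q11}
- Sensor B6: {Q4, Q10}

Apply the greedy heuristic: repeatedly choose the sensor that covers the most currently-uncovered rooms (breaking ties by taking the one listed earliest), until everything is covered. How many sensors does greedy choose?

Greedy: pick B1 (covers 4 new) → pick B3 (covers 3 new) → pick B2 (covers 2 new) → pick B5 (covers 1 new) → pick B6 (covers 1 new). Total picks: 5.

5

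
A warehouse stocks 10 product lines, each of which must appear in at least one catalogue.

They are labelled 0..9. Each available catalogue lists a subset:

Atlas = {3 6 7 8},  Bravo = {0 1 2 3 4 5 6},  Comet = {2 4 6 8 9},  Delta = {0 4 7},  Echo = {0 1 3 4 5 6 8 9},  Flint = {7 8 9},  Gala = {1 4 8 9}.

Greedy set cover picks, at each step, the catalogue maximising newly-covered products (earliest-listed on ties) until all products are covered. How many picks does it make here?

Greedy: pick Echo (covers 8 new) → pick Atlas (covers 1 new) → pick Bravo (covers 1 new). Total picks: 3.
(The true minimum cover uses only 2 catalogues, so greedy is not optimal here.)

3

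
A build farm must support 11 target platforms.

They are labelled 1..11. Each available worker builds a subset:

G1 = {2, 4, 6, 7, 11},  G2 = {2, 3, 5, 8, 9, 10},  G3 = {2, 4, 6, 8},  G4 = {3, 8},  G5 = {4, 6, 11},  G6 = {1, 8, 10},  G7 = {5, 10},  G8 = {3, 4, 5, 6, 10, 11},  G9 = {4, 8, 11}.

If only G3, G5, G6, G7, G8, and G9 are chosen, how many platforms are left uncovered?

2

Union of G3, G5, G6, G7, G8, G9 = {1, 2, 3, 4, 5, 6, 8, 10, 11}.
Not covered: 7, 9 — 2 platforms.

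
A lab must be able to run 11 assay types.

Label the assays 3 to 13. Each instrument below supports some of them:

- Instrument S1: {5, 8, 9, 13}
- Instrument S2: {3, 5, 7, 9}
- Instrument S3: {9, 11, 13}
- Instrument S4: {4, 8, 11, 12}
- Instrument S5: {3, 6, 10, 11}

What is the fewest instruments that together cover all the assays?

4

S2 and S3 and S4 and S5 together: S2 ∪ S3 ∪ S4 ∪ S5 = {3, 4, 5, 6, 7, 8, 9, 10, 11, 12, 13} — every assay is covered.
No 3 of the 5 instruments cover everything (all 10 combinations miss at least one assay), so 4 is optimal.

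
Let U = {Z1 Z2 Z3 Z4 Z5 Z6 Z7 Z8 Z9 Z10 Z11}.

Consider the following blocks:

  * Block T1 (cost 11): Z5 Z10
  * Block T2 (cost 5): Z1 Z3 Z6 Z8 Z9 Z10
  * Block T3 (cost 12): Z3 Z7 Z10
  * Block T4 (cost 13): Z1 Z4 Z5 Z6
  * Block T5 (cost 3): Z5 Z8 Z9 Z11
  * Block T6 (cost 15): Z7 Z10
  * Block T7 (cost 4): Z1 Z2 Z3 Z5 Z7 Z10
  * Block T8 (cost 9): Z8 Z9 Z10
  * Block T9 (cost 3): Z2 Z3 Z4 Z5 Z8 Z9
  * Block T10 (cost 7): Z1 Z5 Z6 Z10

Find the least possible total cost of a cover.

15

T2, T5, T7, T9 together cover every point (T2 ∪ T5 ∪ T7 ∪ T9 = {Z1, Z2, Z3, Z4, Z5, Z6, Z7, Z8, Z9, Z10, Z11}); total cost 5 + 3 + 4 + 3 = 15.
No covering selection has total cost below 15.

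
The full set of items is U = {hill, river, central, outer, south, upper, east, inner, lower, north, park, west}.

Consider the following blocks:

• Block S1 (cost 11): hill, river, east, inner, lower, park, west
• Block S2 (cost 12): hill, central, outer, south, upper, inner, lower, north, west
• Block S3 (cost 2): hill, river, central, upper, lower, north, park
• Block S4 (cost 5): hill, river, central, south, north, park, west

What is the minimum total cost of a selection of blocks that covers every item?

S1, S2 together cover every item (S1 ∪ S2 = {hill, river, central, outer, south, upper, east, inner, lower, north, park, west}); total cost 11 + 12 = 23.
The greedy pick S3, S4, S1, S2 costs 30; no covering selection beats 23.

23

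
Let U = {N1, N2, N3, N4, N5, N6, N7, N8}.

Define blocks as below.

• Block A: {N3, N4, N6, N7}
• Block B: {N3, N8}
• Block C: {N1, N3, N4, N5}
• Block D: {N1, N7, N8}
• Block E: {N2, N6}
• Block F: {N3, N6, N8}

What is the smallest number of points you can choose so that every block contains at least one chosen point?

3

The 3 points {N2, N3, N7} hit every block.
No choice of 2 points meets every block, so 3 is the minimum.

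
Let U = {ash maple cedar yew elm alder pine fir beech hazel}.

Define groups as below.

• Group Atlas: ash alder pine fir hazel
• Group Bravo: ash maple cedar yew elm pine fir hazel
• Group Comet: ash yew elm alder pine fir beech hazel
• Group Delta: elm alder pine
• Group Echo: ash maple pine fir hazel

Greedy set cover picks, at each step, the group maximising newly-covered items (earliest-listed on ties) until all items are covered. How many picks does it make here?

Greedy: pick Bravo (covers 8 new) → pick Comet (covers 2 new). Total picks: 2.

2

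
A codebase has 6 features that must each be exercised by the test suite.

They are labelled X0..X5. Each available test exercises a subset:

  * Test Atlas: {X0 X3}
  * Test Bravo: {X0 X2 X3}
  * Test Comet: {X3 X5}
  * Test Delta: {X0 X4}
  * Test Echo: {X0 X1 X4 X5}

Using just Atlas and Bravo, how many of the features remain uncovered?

3

Union of Atlas, Bravo = {X0, X2, X3}.
Not covered: X1, X4, X5 — 3 features.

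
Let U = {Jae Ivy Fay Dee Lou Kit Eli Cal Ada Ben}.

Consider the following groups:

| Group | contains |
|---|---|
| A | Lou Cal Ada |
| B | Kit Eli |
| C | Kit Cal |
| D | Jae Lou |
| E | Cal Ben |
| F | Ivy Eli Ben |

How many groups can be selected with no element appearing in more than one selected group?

3

C, D, F are pairwise disjoint (C={Kit,Cal}; D={Jae,Lou}; F={Ivy,Eli,Ben}).
Every remaining group overlaps one of these, and no 4 of the listed groups are pairwise disjoint, so 3 is the maximum.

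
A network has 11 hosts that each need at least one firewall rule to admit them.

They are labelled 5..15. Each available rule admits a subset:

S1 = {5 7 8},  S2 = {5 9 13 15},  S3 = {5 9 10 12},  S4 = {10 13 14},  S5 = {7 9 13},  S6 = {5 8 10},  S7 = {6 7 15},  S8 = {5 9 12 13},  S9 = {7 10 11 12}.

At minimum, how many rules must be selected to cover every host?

S4 and S6 and S7 and S8 and S9 together: S4 ∪ S6 ∪ S7 ∪ S8 ∪ S9 = {5, 6, 7, 8, 9, 10, 11, 12, 13, 14, 15} — every host is covered.
No 4 of the 9 rules cover everything (all 126 combinations miss at least one host), so 5 is optimal.

5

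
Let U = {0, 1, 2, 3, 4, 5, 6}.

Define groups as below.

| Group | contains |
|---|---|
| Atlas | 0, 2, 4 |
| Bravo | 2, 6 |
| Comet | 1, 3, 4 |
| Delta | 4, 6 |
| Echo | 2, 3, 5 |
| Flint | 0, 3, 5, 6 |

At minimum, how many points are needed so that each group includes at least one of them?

3

The 3 points {2, 4, 5} hit every group.
No choice of 2 points meets every group, so 3 is the minimum.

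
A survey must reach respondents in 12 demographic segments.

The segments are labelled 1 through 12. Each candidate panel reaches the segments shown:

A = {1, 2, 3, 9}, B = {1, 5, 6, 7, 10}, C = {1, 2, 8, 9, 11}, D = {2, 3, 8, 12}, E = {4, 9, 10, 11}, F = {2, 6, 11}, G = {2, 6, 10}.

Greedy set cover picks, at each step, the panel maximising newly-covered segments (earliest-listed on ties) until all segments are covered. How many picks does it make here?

Greedy: pick B (covers 5 new) → pick C (covers 4 new) → pick D (covers 2 new) → pick E (covers 1 new). Total picks: 4.
(The true minimum cover uses only 3 panels, so greedy is not optimal here.)

4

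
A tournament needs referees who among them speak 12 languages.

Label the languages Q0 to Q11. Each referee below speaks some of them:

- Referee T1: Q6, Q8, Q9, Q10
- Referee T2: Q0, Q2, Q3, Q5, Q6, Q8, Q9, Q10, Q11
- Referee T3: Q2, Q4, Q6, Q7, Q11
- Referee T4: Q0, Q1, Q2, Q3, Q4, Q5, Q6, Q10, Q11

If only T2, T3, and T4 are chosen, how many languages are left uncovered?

0

Union of T2, T3, T4 = {Q0, Q1, Q2, Q3, Q4, Q5, Q6, Q7, Q8, Q9, Q10, Q11} — that's every language, so 0 are uncovered.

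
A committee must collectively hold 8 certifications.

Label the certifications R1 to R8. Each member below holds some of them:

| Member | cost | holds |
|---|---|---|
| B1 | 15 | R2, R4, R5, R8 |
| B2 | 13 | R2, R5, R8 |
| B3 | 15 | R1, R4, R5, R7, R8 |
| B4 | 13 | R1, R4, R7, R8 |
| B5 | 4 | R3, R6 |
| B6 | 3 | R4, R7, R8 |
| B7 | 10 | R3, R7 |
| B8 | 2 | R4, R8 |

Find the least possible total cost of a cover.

30

B2, B4, B5 together cover every certification (B2 ∪ B4 ∪ B5 = {R1, R2, R3, R4, R5, R6, R7, R8}); total cost 13 + 13 + 4 = 30.
The greedy pick B6, B5, B2, B4 costs 33; no covering selection beats 30.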